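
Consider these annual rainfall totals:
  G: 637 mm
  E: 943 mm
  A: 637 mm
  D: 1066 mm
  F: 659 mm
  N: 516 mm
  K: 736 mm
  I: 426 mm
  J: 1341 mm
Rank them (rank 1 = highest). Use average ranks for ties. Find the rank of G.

6.5

Sorted (descending): 1341, 1066, 943, 736, 659, 637, 637, 516, 426
The 2 values of 637 occupy positions 6–7 → average rank (6+7)/2 = 6.5.
G has value 637 mm → rank 6.5.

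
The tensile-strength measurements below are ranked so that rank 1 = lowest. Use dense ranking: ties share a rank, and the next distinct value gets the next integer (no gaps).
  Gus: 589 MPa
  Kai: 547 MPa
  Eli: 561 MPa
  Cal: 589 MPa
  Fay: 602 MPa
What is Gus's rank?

Sorted (ascending): 547, 561, 589, 589, 602
The 2 values of 589 share dense rank 3.
Remaining distinct values take the next consecutive integers.
Gus has value 589 MPa → rank 3.

3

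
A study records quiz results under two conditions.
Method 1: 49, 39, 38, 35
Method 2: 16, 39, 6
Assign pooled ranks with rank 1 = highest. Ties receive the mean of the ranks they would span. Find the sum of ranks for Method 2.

Sorted (descending): 49, 39, 39, 38, 35, 16, 6
The 2 values of 39 occupy positions 2–3 → average rank (2+3)/2 = 2.5.
Method 2 values → pooled ranks: 16→6, 39→2.5, 6→7
Rank sum = 6 + 2.5 + 7 = 15.5

15.5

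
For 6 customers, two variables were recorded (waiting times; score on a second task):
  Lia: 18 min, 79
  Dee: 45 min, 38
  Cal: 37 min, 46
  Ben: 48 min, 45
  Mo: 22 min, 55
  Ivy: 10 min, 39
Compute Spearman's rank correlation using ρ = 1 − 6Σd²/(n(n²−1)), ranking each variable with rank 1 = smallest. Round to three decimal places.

-0.314

Ranks of variable 1: 2, 5, 4, 6, 3, 1
Ranks of variable 2: 6, 1, 4, 3, 5, 2
d = r₁ − r₂: -4, 4, 0, 3, -2, -1
d²: 16, 16, 0, 9, 4, 1; Σd² = 46
ρ = 1 − 6·46/(6·35) = 1 − 276/210 = -0.314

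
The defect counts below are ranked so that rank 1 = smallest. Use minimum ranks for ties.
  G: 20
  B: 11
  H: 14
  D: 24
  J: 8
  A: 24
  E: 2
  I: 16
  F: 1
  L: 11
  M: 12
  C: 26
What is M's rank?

Sorted (ascending): 1, 2, 8, 11, 11, 12, 14, 16, 20, 24, 24, 26
The 2 values of 11 occupy positions 4–5 → each gets rank 4.
The 2 values of 24 occupy positions 10–11 → each gets rank 10.
M has value 12 → rank 6.

6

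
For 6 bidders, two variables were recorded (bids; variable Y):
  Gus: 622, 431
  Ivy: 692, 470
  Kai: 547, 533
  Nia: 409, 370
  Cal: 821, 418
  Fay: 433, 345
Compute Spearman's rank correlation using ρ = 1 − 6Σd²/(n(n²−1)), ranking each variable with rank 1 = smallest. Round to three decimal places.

0.429

Ranks of variable 1: 4, 5, 3, 1, 6, 2
Ranks of variable 2: 4, 5, 6, 2, 3, 1
d = r₁ − r₂: 0, 0, -3, -1, 3, 1
d²: 0, 0, 9, 1, 9, 1; Σd² = 20
ρ = 1 − 6·20/(6·35) = 1 − 120/210 = 0.429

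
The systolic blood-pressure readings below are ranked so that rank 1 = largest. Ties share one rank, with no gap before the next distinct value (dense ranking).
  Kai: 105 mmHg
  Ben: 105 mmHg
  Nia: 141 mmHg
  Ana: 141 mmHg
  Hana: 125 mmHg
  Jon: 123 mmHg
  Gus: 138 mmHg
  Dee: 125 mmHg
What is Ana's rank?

1

Sorted (descending): 141, 141, 138, 125, 125, 123, 105, 105
The 2 values of 141 share dense rank 1.
The 2 values of 125 share dense rank 3.
The 2 values of 105 share dense rank 5.
Remaining distinct values take the next consecutive integers.
Ana has value 141 mmHg → rank 1.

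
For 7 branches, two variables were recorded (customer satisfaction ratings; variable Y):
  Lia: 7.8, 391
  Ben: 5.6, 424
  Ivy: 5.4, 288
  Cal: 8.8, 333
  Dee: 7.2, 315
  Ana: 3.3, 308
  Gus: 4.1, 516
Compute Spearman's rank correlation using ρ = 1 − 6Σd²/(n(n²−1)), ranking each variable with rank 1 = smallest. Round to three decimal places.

0.143

Ranks of variable 1: 6, 4, 3, 7, 5, 1, 2
Ranks of variable 2: 5, 6, 1, 4, 3, 2, 7
d = r₁ − r₂: 1, -2, 2, 3, 2, -1, -5
d²: 1, 4, 4, 9, 4, 1, 25; Σd² = 48
ρ = 1 − 6·48/(7·48) = 1 − 288/336 = 0.143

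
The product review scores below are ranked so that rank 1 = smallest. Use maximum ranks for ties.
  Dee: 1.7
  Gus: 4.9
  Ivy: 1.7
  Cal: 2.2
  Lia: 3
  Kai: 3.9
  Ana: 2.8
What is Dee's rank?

Sorted (ascending): 1.7, 1.7, 2.2, 2.8, 3, 3.9, 4.9
The 2 values of 1.7 occupy positions 1–2 → each gets rank 2.
Dee has value 1.7 → rank 2.

2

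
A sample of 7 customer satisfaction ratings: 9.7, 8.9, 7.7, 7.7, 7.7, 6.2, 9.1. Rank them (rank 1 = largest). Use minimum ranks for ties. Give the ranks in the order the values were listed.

1, 3, 4, 4, 4, 7, 2

Sorted (descending): 9.7, 9.1, 8.9, 7.7, 7.7, 7.7, 6.2
The 3 values of 7.7 occupy positions 4–6 → each gets rank 4.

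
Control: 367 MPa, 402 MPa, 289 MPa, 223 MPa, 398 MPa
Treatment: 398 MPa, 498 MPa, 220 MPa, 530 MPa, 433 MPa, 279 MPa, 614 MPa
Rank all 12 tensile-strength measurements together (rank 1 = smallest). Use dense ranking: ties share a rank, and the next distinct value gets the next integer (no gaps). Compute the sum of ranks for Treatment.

Sorted (ascending): 220, 223, 279, 289, 367, 398, 398, 402, 433, 498, 530, 614
The 2 values of 398 share dense rank 6.
Remaining distinct values take the next consecutive integers.
Treatment values → pooled ranks: 398→6, 498→9, 220→1, 530→10, 433→8, 279→3, 614→11
Rank sum = 6 + 9 + 1 + 10 + 8 + 3 + 11 = 48

48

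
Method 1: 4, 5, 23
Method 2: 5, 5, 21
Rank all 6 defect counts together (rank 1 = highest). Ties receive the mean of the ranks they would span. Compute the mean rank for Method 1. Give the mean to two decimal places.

Sorted (descending): 23, 21, 5, 5, 5, 4
The 3 values of 5 occupy positions 3–5 → average rank 4.
Method 1 values → pooled ranks: 4→6, 5→4, 23→1
Mean rank = (6 + 4 + 1) / 3 = 3.67

3.67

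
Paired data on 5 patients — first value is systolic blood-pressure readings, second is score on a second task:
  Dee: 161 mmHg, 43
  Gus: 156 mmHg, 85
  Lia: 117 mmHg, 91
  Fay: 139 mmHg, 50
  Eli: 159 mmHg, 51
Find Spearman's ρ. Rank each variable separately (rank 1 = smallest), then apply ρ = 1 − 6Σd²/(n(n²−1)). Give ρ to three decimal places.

-0.700

Ranks of variable 1: 5, 3, 1, 2, 4
Ranks of variable 2: 1, 4, 5, 2, 3
d = r₁ − r₂: 4, -1, -4, 0, 1
d²: 16, 1, 16, 0, 1; Σd² = 34
ρ = 1 − 6·34/(5·24) = 1 − 204/120 = -0.700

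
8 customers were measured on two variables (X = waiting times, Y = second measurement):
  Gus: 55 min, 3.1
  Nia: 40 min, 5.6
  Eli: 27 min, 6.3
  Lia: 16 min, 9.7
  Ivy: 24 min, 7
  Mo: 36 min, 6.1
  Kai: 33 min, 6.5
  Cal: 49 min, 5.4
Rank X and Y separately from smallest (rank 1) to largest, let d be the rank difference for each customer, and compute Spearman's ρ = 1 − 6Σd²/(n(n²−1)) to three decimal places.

Ranks of variable 1: 8, 6, 3, 1, 2, 5, 4, 7
Ranks of variable 2: 1, 3, 5, 8, 7, 4, 6, 2
d = r₁ − r₂: 7, 3, -2, -7, -5, 1, -2, 5
d²: 49, 9, 4, 49, 25, 1, 4, 25; Σd² = 166
ρ = 1 − 6·166/(8·63) = 1 − 996/504 = -0.976

-0.976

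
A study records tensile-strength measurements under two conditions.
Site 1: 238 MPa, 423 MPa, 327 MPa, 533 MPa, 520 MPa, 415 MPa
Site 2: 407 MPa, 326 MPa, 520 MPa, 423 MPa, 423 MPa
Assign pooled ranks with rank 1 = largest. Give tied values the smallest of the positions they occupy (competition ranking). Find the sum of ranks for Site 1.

34

Sorted (descending): 533, 520, 520, 423, 423, 423, 415, 407, 327, 326, 238
The 2 values of 520 occupy positions 2–3 → each gets rank 2.
The 3 values of 423 occupy positions 4–6 → each gets rank 4.
Site 1 values → pooled ranks: 238→11, 423→4, 327→9, 533→1, 520→2, 415→7
Rank sum = 11 + 4 + 9 + 1 + 2 + 7 = 34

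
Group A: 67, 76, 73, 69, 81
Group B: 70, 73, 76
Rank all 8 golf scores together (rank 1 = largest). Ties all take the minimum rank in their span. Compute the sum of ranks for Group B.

Sorted (descending): 81, 76, 76, 73, 73, 70, 69, 67
The 2 values of 76 occupy positions 2–3 → each gets rank 2.
The 2 values of 73 occupy positions 4–5 → each gets rank 4.
Group B values → pooled ranks: 70→6, 73→4, 76→2
Rank sum = 6 + 4 + 2 = 12

12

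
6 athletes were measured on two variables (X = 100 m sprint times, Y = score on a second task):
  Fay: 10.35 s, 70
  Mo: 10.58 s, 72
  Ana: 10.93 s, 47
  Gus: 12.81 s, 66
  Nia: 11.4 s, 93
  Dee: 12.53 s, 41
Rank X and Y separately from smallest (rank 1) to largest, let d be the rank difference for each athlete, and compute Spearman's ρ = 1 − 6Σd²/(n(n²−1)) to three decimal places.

Ranks of variable 1: 1, 2, 3, 6, 4, 5
Ranks of variable 2: 4, 5, 2, 3, 6, 1
d = r₁ − r₂: -3, -3, 1, 3, -2, 4
d²: 9, 9, 1, 9, 4, 16; Σd² = 48
ρ = 1 − 6·48/(6·35) = 1 − 288/210 = -0.371

-0.371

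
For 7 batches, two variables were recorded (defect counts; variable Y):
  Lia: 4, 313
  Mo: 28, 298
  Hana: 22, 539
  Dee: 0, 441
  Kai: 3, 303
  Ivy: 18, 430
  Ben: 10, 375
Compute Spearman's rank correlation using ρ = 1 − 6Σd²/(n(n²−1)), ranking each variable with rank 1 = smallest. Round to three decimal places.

-0.107

Ranks of variable 1: 3, 7, 6, 1, 2, 5, 4
Ranks of variable 2: 3, 1, 7, 6, 2, 5, 4
d = r₁ − r₂: 0, 6, -1, -5, 0, 0, 0
d²: 0, 36, 1, 25, 0, 0, 0; Σd² = 62
ρ = 1 − 6·62/(7·48) = 1 − 372/336 = -0.107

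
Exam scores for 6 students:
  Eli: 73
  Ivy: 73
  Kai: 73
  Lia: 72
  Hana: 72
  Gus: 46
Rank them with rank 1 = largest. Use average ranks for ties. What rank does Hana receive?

Sorted (descending): 73, 73, 73, 72, 72, 46
The 3 values of 73 occupy positions 1–3 → average rank 2.
The 2 values of 72 occupy positions 4–5 → average rank (4+5)/2 = 4.5.
Hana has value 72 → rank 4.5.

4.5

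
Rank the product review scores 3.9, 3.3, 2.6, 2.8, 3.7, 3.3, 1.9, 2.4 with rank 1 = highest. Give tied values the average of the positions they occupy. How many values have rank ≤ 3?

2

Sorted (descending): 3.9, 3.7, 3.3, 3.3, 2.8, 2.6, 2.4, 1.9
The 2 values of 3.3 occupy positions 3–4 → average rank (3+4)/2 = 3.5.
Ranks ≤ 3: {1, 2} → 2 values.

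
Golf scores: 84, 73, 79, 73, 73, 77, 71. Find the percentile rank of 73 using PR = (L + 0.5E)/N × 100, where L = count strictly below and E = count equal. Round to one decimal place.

N = 7.
Strictly below 73: 1. Equal to 73: 3.
PR = (1 + 0.5·3)/7 × 100 = 35.7

35.7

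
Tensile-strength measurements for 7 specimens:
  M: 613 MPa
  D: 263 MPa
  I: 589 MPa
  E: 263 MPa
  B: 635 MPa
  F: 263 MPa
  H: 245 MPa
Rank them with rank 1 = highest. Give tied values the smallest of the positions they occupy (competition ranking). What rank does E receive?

4

Sorted (descending): 635, 613, 589, 263, 263, 263, 245
The 3 values of 263 occupy positions 4–6 → each gets rank 4.
E has value 263 MPa → rank 4.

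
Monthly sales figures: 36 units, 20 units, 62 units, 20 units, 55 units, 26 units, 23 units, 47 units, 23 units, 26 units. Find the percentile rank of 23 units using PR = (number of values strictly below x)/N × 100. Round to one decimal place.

20.0

N = 10.
Strictly below 23: 2. Equal to 23: 2.
PR = 2/10 × 100 = 20.0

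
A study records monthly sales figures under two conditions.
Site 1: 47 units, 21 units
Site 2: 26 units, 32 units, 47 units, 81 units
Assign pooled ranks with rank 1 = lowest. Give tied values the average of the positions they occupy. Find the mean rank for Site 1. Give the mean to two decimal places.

Sorted (ascending): 21, 26, 32, 47, 47, 81
The 2 values of 47 occupy positions 4–5 → average rank (4+5)/2 = 4.5.
Site 1 values → pooled ranks: 47→4.5, 21→1
Mean rank = (4.5 + 1) / 2 = 2.75

2.75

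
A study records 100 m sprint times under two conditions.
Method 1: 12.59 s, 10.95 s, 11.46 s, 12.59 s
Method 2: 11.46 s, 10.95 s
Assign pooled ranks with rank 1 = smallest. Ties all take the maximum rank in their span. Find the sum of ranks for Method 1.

18

Sorted (ascending): 10.95, 10.95, 11.46, 11.46, 12.59, 12.59
The 2 values of 10.95 occupy positions 1–2 → each gets rank 2.
The 2 values of 11.46 occupy positions 3–4 → each gets rank 4.
The 2 values of 12.59 occupy positions 5–6 → each gets rank 6.
Method 1 values → pooled ranks: 12.59→6, 10.95→2, 11.46→4, 12.59→6
Rank sum = 6 + 2 + 4 + 6 = 18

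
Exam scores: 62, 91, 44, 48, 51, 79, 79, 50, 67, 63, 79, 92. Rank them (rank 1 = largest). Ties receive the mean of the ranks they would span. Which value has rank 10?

50

Sorted (descending): 92, 91, 79, 79, 79, 67, 63, 62, 51, 50, 48, 44
The 3 values of 79 occupy positions 3–5 → average rank 4.
Rank 10 → value 50.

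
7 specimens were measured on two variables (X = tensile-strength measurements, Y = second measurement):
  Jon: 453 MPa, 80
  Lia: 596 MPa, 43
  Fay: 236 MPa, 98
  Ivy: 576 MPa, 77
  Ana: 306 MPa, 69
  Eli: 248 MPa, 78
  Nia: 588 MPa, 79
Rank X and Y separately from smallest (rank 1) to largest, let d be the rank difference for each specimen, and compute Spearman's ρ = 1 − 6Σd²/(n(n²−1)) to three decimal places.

-0.536

Ranks of variable 1: 4, 7, 1, 5, 3, 2, 6
Ranks of variable 2: 6, 1, 7, 3, 2, 4, 5
d = r₁ − r₂: -2, 6, -6, 2, 1, -2, 1
d²: 4, 36, 36, 4, 1, 4, 1; Σd² = 86
ρ = 1 − 6·86/(7·48) = 1 − 516/336 = -0.536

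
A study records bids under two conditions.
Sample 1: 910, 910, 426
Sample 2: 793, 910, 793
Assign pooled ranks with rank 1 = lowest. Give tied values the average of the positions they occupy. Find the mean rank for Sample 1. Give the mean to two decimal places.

3.67

Sorted (ascending): 426, 793, 793, 910, 910, 910
The 2 values of 793 occupy positions 2–3 → average rank (2+3)/2 = 2.5.
The 3 values of 910 occupy positions 4–6 → average rank 5.
Sample 1 values → pooled ranks: 910→5, 910→5, 426→1
Mean rank = (5 + 5 + 1) / 3 = 3.67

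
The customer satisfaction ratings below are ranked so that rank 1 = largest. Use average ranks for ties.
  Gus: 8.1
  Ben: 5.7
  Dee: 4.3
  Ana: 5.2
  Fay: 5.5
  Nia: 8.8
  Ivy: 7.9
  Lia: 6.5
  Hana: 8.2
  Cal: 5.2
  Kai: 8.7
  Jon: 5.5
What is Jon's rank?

8.5

Sorted (descending): 8.8, 8.7, 8.2, 8.1, 7.9, 6.5, 5.7, 5.5, 5.5, 5.2, 5.2, 4.3
The 2 values of 5.5 occupy positions 8–9 → average rank (8+9)/2 = 8.5.
The 2 values of 5.2 occupy positions 10–11 → average rank (10+11)/2 = 10.5.
Jon has value 5.5 → rank 8.5.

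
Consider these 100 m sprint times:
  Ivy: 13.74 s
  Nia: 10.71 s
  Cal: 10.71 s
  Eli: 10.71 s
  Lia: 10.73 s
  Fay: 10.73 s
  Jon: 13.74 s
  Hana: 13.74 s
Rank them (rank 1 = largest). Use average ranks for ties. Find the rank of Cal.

7

Sorted (descending): 13.74, 13.74, 13.74, 10.73, 10.73, 10.71, 10.71, 10.71
The 3 values of 13.74 occupy positions 1–3 → average rank 2.
The 2 values of 10.73 occupy positions 4–5 → average rank (4+5)/2 = 4.5.
The 3 values of 10.71 occupy positions 6–8 → average rank 7.
Cal has value 10.71 s → rank 7.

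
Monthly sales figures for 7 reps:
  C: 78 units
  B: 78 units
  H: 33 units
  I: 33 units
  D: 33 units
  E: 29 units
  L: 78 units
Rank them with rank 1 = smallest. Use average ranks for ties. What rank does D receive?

3

Sorted (ascending): 29, 33, 33, 33, 78, 78, 78
The 3 values of 33 occupy positions 2–4 → average rank 3.
The 3 values of 78 occupy positions 5–7 → average rank 6.
D has value 33 units → rank 3.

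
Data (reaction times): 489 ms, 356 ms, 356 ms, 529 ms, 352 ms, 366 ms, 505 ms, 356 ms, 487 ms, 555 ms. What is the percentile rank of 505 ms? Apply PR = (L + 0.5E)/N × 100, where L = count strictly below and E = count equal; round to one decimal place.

75.0

N = 10.
Strictly below 505: 7. Equal to 505: 1.
PR = (7 + 0.5·1)/10 × 100 = 75.0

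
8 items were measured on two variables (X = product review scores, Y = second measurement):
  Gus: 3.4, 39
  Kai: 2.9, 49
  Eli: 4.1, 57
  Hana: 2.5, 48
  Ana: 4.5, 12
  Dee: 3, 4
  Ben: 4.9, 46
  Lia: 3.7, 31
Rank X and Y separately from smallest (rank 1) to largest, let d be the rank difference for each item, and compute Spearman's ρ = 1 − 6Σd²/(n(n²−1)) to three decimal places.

-0.143

Ranks of variable 1: 4, 2, 6, 1, 7, 3, 8, 5
Ranks of variable 2: 4, 7, 8, 6, 2, 1, 5, 3
d = r₁ − r₂: 0, -5, -2, -5, 5, 2, 3, 2
d²: 0, 25, 4, 25, 25, 4, 9, 4; Σd² = 96
ρ = 1 − 6·96/(8·63) = 1 − 576/504 = -0.143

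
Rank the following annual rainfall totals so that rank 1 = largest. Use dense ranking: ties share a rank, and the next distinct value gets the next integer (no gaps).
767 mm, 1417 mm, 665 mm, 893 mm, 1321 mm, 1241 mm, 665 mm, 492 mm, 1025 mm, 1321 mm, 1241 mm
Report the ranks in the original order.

Sorted (descending): 1417, 1321, 1321, 1241, 1241, 1025, 893, 767, 665, 665, 492
The 2 values of 1321 share dense rank 2.
The 2 values of 1241 share dense rank 3.
The 2 values of 665 share dense rank 7.
Remaining distinct values take the next consecutive integers.

6, 1, 7, 5, 2, 3, 7, 8, 4, 2, 3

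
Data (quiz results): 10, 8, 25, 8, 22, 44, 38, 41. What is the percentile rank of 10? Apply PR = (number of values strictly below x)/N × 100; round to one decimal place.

25.0

N = 8.
Strictly below 10: 2. Equal to 10: 1.
PR = 2/8 × 100 = 25.0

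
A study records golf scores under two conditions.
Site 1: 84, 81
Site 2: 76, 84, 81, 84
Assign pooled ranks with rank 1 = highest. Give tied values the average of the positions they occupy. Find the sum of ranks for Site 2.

Sorted (descending): 84, 84, 84, 81, 81, 76
The 3 values of 84 occupy positions 1–3 → average rank 2.
The 2 values of 81 occupy positions 4–5 → average rank (4+5)/2 = 4.5.
Site 2 values → pooled ranks: 76→6, 84→2, 81→4.5, 84→2
Rank sum = 6 + 2 + 4.5 + 2 = 14.5

14.5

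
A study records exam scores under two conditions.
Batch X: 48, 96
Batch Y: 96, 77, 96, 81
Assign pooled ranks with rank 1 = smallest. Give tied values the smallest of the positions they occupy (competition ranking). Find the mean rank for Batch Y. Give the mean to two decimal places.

3.25

Sorted (ascending): 48, 77, 81, 96, 96, 96
The 3 values of 96 occupy positions 4–6 → each gets rank 4.
Batch Y values → pooled ranks: 96→4, 77→2, 96→4, 81→3
Mean rank = (4 + 2 + 4 + 3) / 4 = 3.25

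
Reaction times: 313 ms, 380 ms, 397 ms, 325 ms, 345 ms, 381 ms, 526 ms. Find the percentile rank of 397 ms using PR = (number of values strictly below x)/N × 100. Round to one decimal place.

N = 7.
Strictly below 397: 5. Equal to 397: 1.
PR = 5/7 × 100 = 71.4

71.4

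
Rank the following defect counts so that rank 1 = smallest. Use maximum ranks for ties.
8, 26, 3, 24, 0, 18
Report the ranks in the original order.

Sorted (ascending): 0, 3, 8, 18, 24, 26
No ties — each value takes its position as its rank.

3, 6, 2, 5, 1, 4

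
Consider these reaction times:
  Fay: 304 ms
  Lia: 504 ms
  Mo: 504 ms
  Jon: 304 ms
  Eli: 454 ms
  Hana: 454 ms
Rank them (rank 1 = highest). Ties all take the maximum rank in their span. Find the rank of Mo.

Sorted (descending): 504, 504, 454, 454, 304, 304
The 2 values of 504 occupy positions 1–2 → each gets rank 2.
The 2 values of 454 occupy positions 3–4 → each gets rank 4.
The 2 values of 304 occupy positions 5–6 → each gets rank 6.
Mo has value 504 ms → rank 2.

2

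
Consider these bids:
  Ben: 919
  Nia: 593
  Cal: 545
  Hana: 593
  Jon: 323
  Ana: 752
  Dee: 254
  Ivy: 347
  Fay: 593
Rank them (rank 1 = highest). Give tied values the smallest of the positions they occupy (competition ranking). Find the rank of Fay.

3

Sorted (descending): 919, 752, 593, 593, 593, 545, 347, 323, 254
The 3 values of 593 occupy positions 3–5 → each gets rank 3.
Fay has value 593 → rank 3.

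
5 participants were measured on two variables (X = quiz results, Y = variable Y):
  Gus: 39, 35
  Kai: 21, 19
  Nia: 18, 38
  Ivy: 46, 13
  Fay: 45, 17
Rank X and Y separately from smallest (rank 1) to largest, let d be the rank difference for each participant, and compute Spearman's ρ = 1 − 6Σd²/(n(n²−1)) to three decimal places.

Ranks of variable 1: 3, 2, 1, 5, 4
Ranks of variable 2: 4, 3, 5, 1, 2
d = r₁ − r₂: -1, -1, -4, 4, 2
d²: 1, 1, 16, 16, 4; Σd² = 38
ρ = 1 − 6·38/(5·24) = 1 − 228/120 = -0.900

-0.900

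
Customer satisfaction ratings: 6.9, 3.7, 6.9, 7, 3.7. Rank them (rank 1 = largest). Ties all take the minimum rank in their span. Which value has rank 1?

Sorted (descending): 7, 6.9, 6.9, 3.7, 3.7
The 2 values of 6.9 occupy positions 2–3 → each gets rank 2.
The 2 values of 3.7 occupy positions 4–5 → each gets rank 4.
Rank 1 → value 7.

7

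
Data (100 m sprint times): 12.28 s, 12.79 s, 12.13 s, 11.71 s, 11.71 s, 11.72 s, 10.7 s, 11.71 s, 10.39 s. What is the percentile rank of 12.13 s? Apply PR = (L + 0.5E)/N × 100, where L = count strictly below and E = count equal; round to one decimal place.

72.2

N = 9.
Strictly below 12.13: 6. Equal to 12.13: 1.
PR = (6 + 0.5·1)/9 × 100 = 72.2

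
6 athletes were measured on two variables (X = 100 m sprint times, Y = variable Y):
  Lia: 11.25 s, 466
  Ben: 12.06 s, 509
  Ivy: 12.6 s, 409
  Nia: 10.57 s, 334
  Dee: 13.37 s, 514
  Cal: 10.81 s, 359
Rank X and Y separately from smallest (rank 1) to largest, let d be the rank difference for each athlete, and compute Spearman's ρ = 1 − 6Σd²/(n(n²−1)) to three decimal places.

0.829

Ranks of variable 1: 3, 4, 5, 1, 6, 2
Ranks of variable 2: 4, 5, 3, 1, 6, 2
d = r₁ − r₂: -1, -1, 2, 0, 0, 0
d²: 1, 1, 4, 0, 0, 0; Σd² = 6
ρ = 1 − 6·6/(6·35) = 1 − 36/210 = 0.829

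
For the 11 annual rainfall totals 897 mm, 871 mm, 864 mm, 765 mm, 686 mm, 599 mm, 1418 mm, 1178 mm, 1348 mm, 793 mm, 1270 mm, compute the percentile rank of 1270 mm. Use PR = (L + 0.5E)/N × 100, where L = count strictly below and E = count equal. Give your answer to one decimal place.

77.3

N = 11.
Strictly below 1270: 8. Equal to 1270: 1.
PR = (8 + 0.5·1)/11 × 100 = 77.3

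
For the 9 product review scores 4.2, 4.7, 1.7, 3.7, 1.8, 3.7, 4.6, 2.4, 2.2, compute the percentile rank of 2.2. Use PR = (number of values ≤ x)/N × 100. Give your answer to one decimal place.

N = 9.
Strictly below 2.2: 2. Equal to 2.2: 1.
PR = 3/9 × 100 = 33.3

33.3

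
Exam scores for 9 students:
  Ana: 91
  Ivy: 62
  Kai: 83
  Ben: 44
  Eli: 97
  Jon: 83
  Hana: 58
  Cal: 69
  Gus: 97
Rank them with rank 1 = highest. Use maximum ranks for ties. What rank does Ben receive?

Sorted (descending): 97, 97, 91, 83, 83, 69, 62, 58, 44
The 2 values of 97 occupy positions 1–2 → each gets rank 2.
The 2 values of 83 occupy positions 4–5 → each gets rank 5.
Ben has value 44 → rank 9.

9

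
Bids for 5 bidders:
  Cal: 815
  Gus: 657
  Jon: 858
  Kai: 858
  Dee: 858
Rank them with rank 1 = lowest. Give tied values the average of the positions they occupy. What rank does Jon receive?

Sorted (ascending): 657, 815, 858, 858, 858
The 3 values of 858 occupy positions 3–5 → average rank 4.
Jon has value 858 → rank 4.

4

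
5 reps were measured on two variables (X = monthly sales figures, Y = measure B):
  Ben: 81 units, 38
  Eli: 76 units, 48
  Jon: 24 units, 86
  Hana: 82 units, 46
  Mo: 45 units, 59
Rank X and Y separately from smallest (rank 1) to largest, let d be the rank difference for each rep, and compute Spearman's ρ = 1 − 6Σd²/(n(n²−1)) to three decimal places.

-0.900

Ranks of variable 1: 4, 3, 1, 5, 2
Ranks of variable 2: 1, 3, 5, 2, 4
d = r₁ − r₂: 3, 0, -4, 3, -2
d²: 9, 0, 16, 9, 4; Σd² = 38
ρ = 1 − 6·38/(5·24) = 1 − 228/120 = -0.900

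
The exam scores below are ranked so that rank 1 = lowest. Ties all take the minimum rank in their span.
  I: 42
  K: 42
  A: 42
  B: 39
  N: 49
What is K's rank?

Sorted (ascending): 39, 42, 42, 42, 49
The 3 values of 42 occupy positions 2–4 → each gets rank 2.
K has value 42 → rank 2.

2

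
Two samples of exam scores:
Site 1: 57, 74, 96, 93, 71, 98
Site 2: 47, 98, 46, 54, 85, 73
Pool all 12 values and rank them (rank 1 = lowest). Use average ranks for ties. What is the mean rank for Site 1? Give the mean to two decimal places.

Sorted (ascending): 46, 47, 54, 57, 71, 73, 74, 85, 93, 96, 98, 98
The 2 values of 98 occupy positions 11–12 → average rank (11+12)/2 = 11.5.
Site 1 values → pooled ranks: 57→4, 74→7, 96→10, 93→9, 71→5, 98→11.5
Mean rank = (4 + 7 + 10 + 9 + 5 + 11.5) / 6 = 7.75

7.75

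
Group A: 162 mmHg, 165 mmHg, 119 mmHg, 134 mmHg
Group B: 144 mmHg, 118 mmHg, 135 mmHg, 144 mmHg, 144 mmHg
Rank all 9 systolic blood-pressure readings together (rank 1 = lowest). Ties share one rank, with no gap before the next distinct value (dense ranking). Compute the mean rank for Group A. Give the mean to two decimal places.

4.50

Sorted (ascending): 118, 119, 134, 135, 144, 144, 144, 162, 165
The 3 values of 144 share dense rank 5.
Remaining distinct values take the next consecutive integers.
Group A values → pooled ranks: 162→6, 165→7, 119→2, 134→3
Mean rank = (6 + 7 + 2 + 3) / 4 = 4.50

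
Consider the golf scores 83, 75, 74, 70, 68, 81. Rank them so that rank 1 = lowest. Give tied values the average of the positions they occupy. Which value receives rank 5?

81

Sorted (ascending): 68, 70, 74, 75, 81, 83
No ties — each value takes its position as its rank.
Rank 5 → value 81.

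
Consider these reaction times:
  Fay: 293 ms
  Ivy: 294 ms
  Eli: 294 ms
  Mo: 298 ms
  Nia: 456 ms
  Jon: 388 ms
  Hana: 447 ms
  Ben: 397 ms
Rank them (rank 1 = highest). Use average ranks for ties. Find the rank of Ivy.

6.5

Sorted (descending): 456, 447, 397, 388, 298, 294, 294, 293
The 2 values of 294 occupy positions 6–7 → average rank (6+7)/2 = 6.5.
Ivy has value 294 ms → rank 6.5.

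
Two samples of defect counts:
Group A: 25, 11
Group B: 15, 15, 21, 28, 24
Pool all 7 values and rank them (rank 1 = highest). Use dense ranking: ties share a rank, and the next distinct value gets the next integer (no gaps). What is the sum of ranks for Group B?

Sorted (descending): 28, 25, 24, 21, 15, 15, 11
The 2 values of 15 share dense rank 5.
Remaining distinct values take the next consecutive integers.
Group B values → pooled ranks: 15→5, 15→5, 21→4, 28→1, 24→3
Rank sum = 5 + 5 + 4 + 1 + 3 = 18

18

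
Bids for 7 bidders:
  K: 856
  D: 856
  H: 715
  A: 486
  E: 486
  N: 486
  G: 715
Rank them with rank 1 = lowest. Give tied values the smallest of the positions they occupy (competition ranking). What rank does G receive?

4

Sorted (ascending): 486, 486, 486, 715, 715, 856, 856
The 3 values of 486 occupy positions 1–3 → each gets rank 1.
The 2 values of 715 occupy positions 4–5 → each gets rank 4.
The 2 values of 856 occupy positions 6–7 → each gets rank 6.
G has value 715 → rank 4.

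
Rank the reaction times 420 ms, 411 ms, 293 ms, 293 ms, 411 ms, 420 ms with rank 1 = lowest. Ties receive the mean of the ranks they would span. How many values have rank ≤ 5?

Sorted (ascending): 293, 293, 411, 411, 420, 420
The 2 values of 293 occupy positions 1–2 → average rank (1+2)/2 = 1.5.
The 2 values of 411 occupy positions 3–4 → average rank (3+4)/2 = 3.5.
The 2 values of 420 occupy positions 5–6 → average rank (5+6)/2 = 5.5.
Ranks ≤ 5: {1.5, 1.5, 3.5, 3.5} → 4 values.

4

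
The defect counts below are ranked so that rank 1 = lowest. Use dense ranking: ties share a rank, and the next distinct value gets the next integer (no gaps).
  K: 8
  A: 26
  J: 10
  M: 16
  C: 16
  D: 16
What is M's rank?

3

Sorted (ascending): 8, 10, 16, 16, 16, 26
The 3 values of 16 share dense rank 3.
Remaining distinct values take the next consecutive integers.
M has value 16 → rank 3.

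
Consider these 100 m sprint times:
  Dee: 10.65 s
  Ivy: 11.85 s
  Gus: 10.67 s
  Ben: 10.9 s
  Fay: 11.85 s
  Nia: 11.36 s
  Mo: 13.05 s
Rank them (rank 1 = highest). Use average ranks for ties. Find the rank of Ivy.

2.5

Sorted (descending): 13.05, 11.85, 11.85, 11.36, 10.9, 10.67, 10.65
The 2 values of 11.85 occupy positions 2–3 → average rank (2+3)/2 = 2.5.
Ivy has value 11.85 s → rank 2.5.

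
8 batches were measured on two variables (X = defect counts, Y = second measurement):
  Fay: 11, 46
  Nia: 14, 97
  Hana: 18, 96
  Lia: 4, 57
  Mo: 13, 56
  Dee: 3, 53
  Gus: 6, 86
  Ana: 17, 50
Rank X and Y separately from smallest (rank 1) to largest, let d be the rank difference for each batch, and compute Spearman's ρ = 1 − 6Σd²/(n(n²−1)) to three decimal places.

Ranks of variable 1: 4, 6, 8, 2, 5, 1, 3, 7
Ranks of variable 2: 1, 8, 7, 5, 4, 3, 6, 2
d = r₁ − r₂: 3, -2, 1, -3, 1, -2, -3, 5
d²: 9, 4, 1, 9, 1, 4, 9, 25; Σd² = 62
ρ = 1 − 6·62/(8·63) = 1 − 372/504 = 0.262

0.262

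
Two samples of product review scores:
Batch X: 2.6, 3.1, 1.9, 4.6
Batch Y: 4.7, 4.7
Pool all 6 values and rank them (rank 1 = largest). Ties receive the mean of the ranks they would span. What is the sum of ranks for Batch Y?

Sorted (descending): 4.7, 4.7, 4.6, 3.1, 2.6, 1.9
The 2 values of 4.7 occupy positions 1–2 → average rank (1+2)/2 = 1.5.
Batch Y values → pooled ranks: 4.7→1.5, 4.7→1.5
Rank sum = 1.5 + 1.5 = 3

3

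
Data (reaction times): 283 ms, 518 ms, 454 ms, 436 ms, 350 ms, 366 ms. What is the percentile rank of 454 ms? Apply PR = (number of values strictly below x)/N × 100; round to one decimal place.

66.7

N = 6.
Strictly below 454: 4. Equal to 454: 1.
PR = 4/6 × 100 = 66.7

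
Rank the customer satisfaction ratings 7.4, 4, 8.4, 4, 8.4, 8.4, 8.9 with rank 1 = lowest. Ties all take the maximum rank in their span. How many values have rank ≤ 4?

3

Sorted (ascending): 4, 4, 7.4, 8.4, 8.4, 8.4, 8.9
The 2 values of 4 occupy positions 1–2 → each gets rank 2.
The 3 values of 8.4 occupy positions 4–6 → each gets rank 6.
Ranks ≤ 4: {2, 2, 3} → 3 values.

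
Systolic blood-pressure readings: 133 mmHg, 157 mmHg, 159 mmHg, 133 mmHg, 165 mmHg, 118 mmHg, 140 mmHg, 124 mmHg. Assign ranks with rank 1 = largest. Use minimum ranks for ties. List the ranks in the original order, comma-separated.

5, 3, 2, 5, 1, 8, 4, 7

Sorted (descending): 165, 159, 157, 140, 133, 133, 124, 118
The 2 values of 133 occupy positions 5–6 → each gets rank 5.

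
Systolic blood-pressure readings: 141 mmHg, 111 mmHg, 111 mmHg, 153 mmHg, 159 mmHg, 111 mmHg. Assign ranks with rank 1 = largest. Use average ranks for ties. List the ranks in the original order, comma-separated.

3, 5, 5, 2, 1, 5

Sorted (descending): 159, 153, 141, 111, 111, 111
The 3 values of 111 occupy positions 4–6 → average rank 5.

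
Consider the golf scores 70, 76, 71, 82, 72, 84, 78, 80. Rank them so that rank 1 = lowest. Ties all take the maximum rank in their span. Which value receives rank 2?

71

Sorted (ascending): 70, 71, 72, 76, 78, 80, 82, 84
No ties — each value takes its position as its rank.
Rank 2 → value 71.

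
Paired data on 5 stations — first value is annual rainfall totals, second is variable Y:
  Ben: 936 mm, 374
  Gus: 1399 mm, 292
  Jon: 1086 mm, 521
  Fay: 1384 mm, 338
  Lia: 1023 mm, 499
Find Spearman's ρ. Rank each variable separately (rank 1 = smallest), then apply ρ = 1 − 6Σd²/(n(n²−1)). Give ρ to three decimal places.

Ranks of variable 1: 1, 5, 3, 4, 2
Ranks of variable 2: 3, 1, 5, 2, 4
d = r₁ − r₂: -2, 4, -2, 2, -2
d²: 4, 16, 4, 4, 4; Σd² = 32
ρ = 1 − 6·32/(5·24) = 1 − 192/120 = -0.600

-0.600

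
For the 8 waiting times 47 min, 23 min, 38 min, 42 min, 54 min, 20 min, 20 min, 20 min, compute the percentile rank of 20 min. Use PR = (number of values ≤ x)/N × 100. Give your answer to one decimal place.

N = 8.
Strictly below 20: 0. Equal to 20: 3.
PR = 3/8 × 100 = 37.5

37.5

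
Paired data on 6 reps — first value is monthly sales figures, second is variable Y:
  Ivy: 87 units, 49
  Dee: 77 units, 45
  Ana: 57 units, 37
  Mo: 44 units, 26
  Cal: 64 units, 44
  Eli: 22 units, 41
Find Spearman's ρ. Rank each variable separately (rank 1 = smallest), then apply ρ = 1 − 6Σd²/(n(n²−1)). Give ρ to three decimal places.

0.829

Ranks of variable 1: 6, 5, 3, 2, 4, 1
Ranks of variable 2: 6, 5, 2, 1, 4, 3
d = r₁ − r₂: 0, 0, 1, 1, 0, -2
d²: 0, 0, 1, 1, 0, 4; Σd² = 6
ρ = 1 − 6·6/(6·35) = 1 − 36/210 = 0.829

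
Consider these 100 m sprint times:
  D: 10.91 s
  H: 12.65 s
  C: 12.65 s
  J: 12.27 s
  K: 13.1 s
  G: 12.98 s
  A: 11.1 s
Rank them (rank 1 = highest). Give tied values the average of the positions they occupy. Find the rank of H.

3.5

Sorted (descending): 13.1, 12.98, 12.65, 12.65, 12.27, 11.1, 10.91
The 2 values of 12.65 occupy positions 3–4 → average rank (3+4)/2 = 3.5.
H has value 12.65 s → rank 3.5.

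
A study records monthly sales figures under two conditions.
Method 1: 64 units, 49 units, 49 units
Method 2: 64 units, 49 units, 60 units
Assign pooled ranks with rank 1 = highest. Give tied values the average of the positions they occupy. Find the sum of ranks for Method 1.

11.5

Sorted (descending): 64, 64, 60, 49, 49, 49
The 2 values of 64 occupy positions 1–2 → average rank (1+2)/2 = 1.5.
The 3 values of 49 occupy positions 4–6 → average rank 5.
Method 1 values → pooled ranks: 64→1.5, 49→5, 49→5
Rank sum = 1.5 + 5 + 5 = 11.5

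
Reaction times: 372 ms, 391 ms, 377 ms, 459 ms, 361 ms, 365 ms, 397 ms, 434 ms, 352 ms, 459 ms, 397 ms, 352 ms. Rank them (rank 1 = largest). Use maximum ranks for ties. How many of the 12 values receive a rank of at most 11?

Sorted (descending): 459, 459, 434, 397, 397, 391, 377, 372, 365, 361, 352, 352
The 2 values of 459 occupy positions 1–2 → each gets rank 2.
The 2 values of 397 occupy positions 4–5 → each gets rank 5.
The 2 values of 352 occupy positions 11–12 → each gets rank 12.
Ranks ≤ 11: {2, 2, 3, 5, 5, 6, 7, 8, 9, 10} → 10 values.

10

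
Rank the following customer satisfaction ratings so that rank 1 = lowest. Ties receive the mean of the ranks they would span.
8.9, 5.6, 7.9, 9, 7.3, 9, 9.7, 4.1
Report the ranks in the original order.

Sorted (ascending): 4.1, 5.6, 7.3, 7.9, 8.9, 9, 9, 9.7
The 2 values of 9 occupy positions 6–7 → average rank (6+7)/2 = 6.5.

5, 2, 4, 6.5, 3, 6.5, 8, 1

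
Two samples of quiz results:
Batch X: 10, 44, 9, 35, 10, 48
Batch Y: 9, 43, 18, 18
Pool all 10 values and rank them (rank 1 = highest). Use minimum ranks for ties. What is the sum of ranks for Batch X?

30

Sorted (descending): 48, 44, 43, 35, 18, 18, 10, 10, 9, 9
The 2 values of 18 occupy positions 5–6 → each gets rank 5.
The 2 values of 10 occupy positions 7–8 → each gets rank 7.
The 2 values of 9 occupy positions 9–10 → each gets rank 9.
Batch X values → pooled ranks: 10→7, 44→2, 9→9, 35→4, 10→7, 48→1
Rank sum = 7 + 2 + 9 + 4 + 7 + 1 = 30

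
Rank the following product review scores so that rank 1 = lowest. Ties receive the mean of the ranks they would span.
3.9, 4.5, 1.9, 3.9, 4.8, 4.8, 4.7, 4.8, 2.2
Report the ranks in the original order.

3.5, 5, 1, 3.5, 8, 8, 6, 8, 2

Sorted (ascending): 1.9, 2.2, 3.9, 3.9, 4.5, 4.7, 4.8, 4.8, 4.8
The 2 values of 3.9 occupy positions 3–4 → average rank (3+4)/2 = 3.5.
The 3 values of 4.8 occupy positions 7–9 → average rank 8.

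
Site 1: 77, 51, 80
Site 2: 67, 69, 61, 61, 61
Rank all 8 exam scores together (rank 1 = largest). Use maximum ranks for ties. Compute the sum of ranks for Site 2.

28

Sorted (descending): 80, 77, 69, 67, 61, 61, 61, 51
The 3 values of 61 occupy positions 5–7 → each gets rank 7.
Site 2 values → pooled ranks: 67→4, 69→3, 61→7, 61→7, 61→7
Rank sum = 4 + 3 + 7 + 7 + 7 = 28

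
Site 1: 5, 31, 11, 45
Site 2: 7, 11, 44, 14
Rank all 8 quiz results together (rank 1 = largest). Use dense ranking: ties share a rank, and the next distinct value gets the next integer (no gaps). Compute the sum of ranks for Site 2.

Sorted (descending): 45, 44, 31, 14, 11, 11, 7, 5
The 2 values of 11 share dense rank 5.
Remaining distinct values take the next consecutive integers.
Site 2 values → pooled ranks: 7→6, 11→5, 44→2, 14→4
Rank sum = 6 + 5 + 2 + 4 = 17

17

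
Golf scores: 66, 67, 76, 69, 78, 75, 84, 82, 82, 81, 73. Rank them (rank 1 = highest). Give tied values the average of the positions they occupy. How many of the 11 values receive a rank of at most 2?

1

Sorted (descending): 84, 82, 82, 81, 78, 76, 75, 73, 69, 67, 66
The 2 values of 82 occupy positions 2–3 → average rank (2+3)/2 = 2.5.
Ranks ≤ 2: {1} → 1 value.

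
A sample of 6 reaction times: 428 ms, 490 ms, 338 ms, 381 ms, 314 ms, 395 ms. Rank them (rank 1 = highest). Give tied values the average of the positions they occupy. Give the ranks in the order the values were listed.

Sorted (descending): 490, 428, 395, 381, 338, 314
No ties — each value takes its position as its rank.

2, 1, 5, 4, 6, 3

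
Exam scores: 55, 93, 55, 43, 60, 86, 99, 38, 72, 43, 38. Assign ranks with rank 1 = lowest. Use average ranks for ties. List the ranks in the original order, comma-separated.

Sorted (ascending): 38, 38, 43, 43, 55, 55, 60, 72, 86, 93, 99
The 2 values of 38 occupy positions 1–2 → average rank (1+2)/2 = 1.5.
The 2 values of 43 occupy positions 3–4 → average rank (3+4)/2 = 3.5.
The 2 values of 55 occupy positions 5–6 → average rank (5+6)/2 = 5.5.

5.5, 10, 5.5, 3.5, 7, 9, 11, 1.5, 8, 3.5, 1.5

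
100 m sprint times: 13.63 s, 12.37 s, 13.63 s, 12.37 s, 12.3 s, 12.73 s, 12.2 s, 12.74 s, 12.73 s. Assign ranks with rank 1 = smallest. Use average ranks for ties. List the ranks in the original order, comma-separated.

8.5, 3.5, 8.5, 3.5, 2, 5.5, 1, 7, 5.5

Sorted (ascending): 12.2, 12.3, 12.37, 12.37, 12.73, 12.73, 12.74, 13.63, 13.63
The 2 values of 12.37 occupy positions 3–4 → average rank (3+4)/2 = 3.5.
The 2 values of 12.73 occupy positions 5–6 → average rank (5+6)/2 = 5.5.
The 2 values of 13.63 occupy positions 8–9 → average rank (8+9)/2 = 8.5.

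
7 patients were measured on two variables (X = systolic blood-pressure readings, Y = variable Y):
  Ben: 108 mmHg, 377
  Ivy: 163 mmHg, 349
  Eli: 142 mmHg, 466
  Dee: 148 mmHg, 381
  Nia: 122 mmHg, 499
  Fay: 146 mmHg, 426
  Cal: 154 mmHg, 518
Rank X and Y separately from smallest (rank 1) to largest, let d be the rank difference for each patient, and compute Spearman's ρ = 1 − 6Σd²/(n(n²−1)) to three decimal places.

Ranks of variable 1: 1, 7, 3, 5, 2, 4, 6
Ranks of variable 2: 2, 1, 5, 3, 6, 4, 7
d = r₁ − r₂: -1, 6, -2, 2, -4, 0, -1
d²: 1, 36, 4, 4, 16, 0, 1; Σd² = 62
ρ = 1 − 6·62/(7·48) = 1 − 372/336 = -0.107

-0.107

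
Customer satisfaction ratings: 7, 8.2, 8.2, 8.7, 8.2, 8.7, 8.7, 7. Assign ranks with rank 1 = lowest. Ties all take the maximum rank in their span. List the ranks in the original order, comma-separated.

Sorted (ascending): 7, 7, 8.2, 8.2, 8.2, 8.7, 8.7, 8.7
The 2 values of 7 occupy positions 1–2 → each gets rank 2.
The 3 values of 8.2 occupy positions 3–5 → each gets rank 5.
The 3 values of 8.7 occupy positions 6–8 → each gets rank 8.

2, 5, 5, 8, 5, 8, 8, 2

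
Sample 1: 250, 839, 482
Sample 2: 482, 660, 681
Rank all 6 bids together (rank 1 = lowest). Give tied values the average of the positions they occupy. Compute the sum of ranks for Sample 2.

Sorted (ascending): 250, 482, 482, 660, 681, 839
The 2 values of 482 occupy positions 2–3 → average rank (2+3)/2 = 2.5.
Sample 2 values → pooled ranks: 482→2.5, 660→4, 681→5
Rank sum = 2.5 + 4 + 5 = 11.5

11.5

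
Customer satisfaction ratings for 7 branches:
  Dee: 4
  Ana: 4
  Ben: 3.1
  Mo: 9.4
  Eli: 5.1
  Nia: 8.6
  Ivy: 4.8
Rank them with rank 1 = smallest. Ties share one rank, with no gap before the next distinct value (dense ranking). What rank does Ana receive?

2

Sorted (ascending): 3.1, 4, 4, 4.8, 5.1, 8.6, 9.4
The 2 values of 4 share dense rank 2.
Remaining distinct values take the next consecutive integers.
Ana has value 4 → rank 2.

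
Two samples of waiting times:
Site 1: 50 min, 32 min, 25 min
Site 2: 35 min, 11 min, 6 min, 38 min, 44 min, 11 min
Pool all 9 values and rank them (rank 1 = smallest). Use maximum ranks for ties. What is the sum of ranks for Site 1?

Sorted (ascending): 6, 11, 11, 25, 32, 35, 38, 44, 50
The 2 values of 11 occupy positions 2–3 → each gets rank 3.
Site 1 values → pooled ranks: 50→9, 32→5, 25→4
Rank sum = 9 + 5 + 4 = 18

18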